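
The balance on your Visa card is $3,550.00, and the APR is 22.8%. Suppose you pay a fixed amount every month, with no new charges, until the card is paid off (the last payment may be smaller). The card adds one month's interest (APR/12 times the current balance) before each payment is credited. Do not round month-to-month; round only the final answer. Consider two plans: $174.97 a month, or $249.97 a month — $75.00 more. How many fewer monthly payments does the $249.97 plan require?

Monthly rate r = 22.8%/12 = 1.9% = 0.019.
At $174.97/mo: n = ⌈−ln(1 − rB₀/P)/ln(1+r)⌉ = 26 payments (last $152.58); total interest = total paid − $3,550.00 = $976.83.
At $249.97/mo: 17 payments (last $177.56); total interest $627.08.
Payments saved = 26 − 17 = 9.

9 fewer payments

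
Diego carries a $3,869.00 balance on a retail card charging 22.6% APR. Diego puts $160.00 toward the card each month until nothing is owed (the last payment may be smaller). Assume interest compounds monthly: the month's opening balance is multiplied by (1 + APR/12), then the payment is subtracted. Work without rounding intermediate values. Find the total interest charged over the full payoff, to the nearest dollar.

Monthly rate r = 22.6%/12 = 1.88333% = 0.0188333.
Payoff takes n = ⌈−ln(1 − rB₀/P)/ln(1+r)⌉ = ⌈32.572⌉ = 33 payments; the last is $91.84.
Total paid = 32·$160.00 + $91.84 = $5,211.84.
Total interest = total paid − principal = $5,211.84 − $3,869.00 = $1,342.84.

$1,343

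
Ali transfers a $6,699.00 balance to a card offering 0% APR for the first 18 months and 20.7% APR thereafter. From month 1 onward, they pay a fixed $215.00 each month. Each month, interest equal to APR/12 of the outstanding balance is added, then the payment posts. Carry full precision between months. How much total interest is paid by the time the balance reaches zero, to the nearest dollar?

Promo months 1–18 at r₀ = 0%/12 = 0; months 19+ at r₁ = 20.7%/12 = 0.01725.
After month 18 (no interest yet): B = $6,699.00 − 18·$215.00 = $2,829.00.
Then at r₁ with $215.00/mo: n₂ = −ln(1 − r₁·B/P)/ln(1+r₁) ≈ 15.05 → 16 more payments.
Total paid = 33·$215.00 + $11.46 = $7,106.46; interest = $7,106.46 − $6,699.00 = $407.46.

$407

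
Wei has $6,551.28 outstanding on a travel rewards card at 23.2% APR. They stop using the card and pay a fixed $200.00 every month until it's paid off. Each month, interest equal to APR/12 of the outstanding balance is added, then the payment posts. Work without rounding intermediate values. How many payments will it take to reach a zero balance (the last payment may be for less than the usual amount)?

Monthly rate r = 23.2%/12 = 1.93333% = 0.0193333.
Recurrence: B ← B·(1+r) − $200.00.
Month 1: interest $126.66; balance after payment $6,477.94.
Month 2: interest $125.24; balance after payment $6,403.18.
Closed form: n = −ln(1 − rB₀/P)/ln(1+r) = −ln(0.36671)/ln(1.01933) ≈ 52.389, so the balance reaches zero during payment 53.

53 payments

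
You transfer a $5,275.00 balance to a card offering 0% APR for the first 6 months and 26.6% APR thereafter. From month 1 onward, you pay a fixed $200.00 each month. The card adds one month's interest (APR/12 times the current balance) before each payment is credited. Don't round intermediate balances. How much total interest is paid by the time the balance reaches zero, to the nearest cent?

$1,406.45

Promo months 1–6 at r₀ = 0%/12 = 0; months 7+ at r₁ = 26.6%/12 = 0.0221667.
After month 6 (no interest yet): B = $5,275.00 − 6·$200.00 = $4,075.00.
Then at r₁ with $200.00/mo: n₂ = −ln(1 − r₁·B/P)/ln(1+r₁) ≈ 27.40 → 28 more payments.
Total paid = 33·$200.00 + $81.45 = $6,681.45; interest = $6,681.45 − $5,275.00 = $1,406.45.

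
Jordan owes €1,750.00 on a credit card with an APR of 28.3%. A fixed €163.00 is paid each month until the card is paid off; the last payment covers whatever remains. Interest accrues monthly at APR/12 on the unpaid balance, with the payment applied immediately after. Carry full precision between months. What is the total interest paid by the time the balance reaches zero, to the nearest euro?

Monthly rate r = 28.3%/12 = 2.35833% = 0.0235833.
Payoff takes n = ⌈−ln(1 − rB₀/P)/ln(1+r)⌉ = ⌈12.525⌉ = 13 payments; the last is €86.05.
Total paid = 12·€163.00 + €86.05 = €2,042.05.
Total interest = total paid − principal = €2,042.05 − €1,750.00 = €292.05.

€292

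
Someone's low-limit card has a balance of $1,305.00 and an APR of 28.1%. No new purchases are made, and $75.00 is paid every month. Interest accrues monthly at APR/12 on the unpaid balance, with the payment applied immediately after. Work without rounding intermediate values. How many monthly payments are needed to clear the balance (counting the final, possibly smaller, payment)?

23 months

Monthly rate r = 28.1%/12 = 2.34167% = 0.0234167.
Recurrence: B ← B·(1+r) − $75.00.
Month 1: interest $30.56; balance after payment $1,260.56.
Month 2: interest $29.52; balance after payment $1,215.08.
Closed form: n = −ln(1 − rB₀/P)/ln(1+r) = −ln(0.59255)/ln(1.02342) ≈ 22.609, so the balance reaches zero during payment 23.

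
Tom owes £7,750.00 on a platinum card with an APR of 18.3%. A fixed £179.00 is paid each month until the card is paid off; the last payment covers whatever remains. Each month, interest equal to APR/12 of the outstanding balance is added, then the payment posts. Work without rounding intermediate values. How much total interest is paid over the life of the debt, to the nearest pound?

Monthly rate r = 18.3%/12 = 1.525% = 0.01525.
Payoff takes n = ⌈−ln(1 − rB₀/P)/ln(1+r)⌉ = ⌈71.331⌉ = 72 payments; the last is £59.59.
Total paid = 71·£179.00 + £59.59 = £12,768.59.
Total interest = total paid − principal = £12,768.59 − £7,750.00 = £5,018.59.

£5,019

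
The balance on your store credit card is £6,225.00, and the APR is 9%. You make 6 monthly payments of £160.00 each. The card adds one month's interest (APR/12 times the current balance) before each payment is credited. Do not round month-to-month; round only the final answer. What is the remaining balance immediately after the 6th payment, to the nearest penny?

Monthly rate r = 9%/12 = 0.75% = 0.0075.
Each month: B ← B·(1+r) − £160.00.
Month 1: interest £46.69; balance after payment £6,111.69.
Month 2: interest £45.84; balance after payment £5,997.53.
Month 3: interest £44.98; balance after payment £5,882.51.
Month 4: interest £44.12; balance after payment £5,766.63.
Month 5: interest £43.25; balance after payment £5,649.88.
Month 6: interest £42.37; balance after payment £5,532.25.

£5,532.25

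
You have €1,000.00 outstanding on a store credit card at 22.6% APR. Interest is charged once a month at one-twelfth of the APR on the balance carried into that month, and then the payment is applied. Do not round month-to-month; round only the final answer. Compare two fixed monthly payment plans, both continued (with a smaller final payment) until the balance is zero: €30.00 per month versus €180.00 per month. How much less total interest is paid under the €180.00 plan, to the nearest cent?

€522.70

Monthly rate r = 22.6%/12 = 1.88333% = 0.0188333.
At €30.00/mo: n = ⌈−ln(1 − rB₀/P)/ln(1+r)⌉ = 53 payments (last €29.01); total interest = total paid − €1,000.00 = €589.01.
At €180.00/mo: 6 payments (last €166.31); total interest €66.31.
Interest saved = €589.01 − €66.31 = €522.70.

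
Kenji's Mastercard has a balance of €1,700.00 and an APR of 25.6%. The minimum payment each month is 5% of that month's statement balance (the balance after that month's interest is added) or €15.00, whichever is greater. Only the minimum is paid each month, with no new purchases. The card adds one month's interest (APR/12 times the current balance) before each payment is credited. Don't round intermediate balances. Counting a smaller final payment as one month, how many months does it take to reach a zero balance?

84 months

Monthly rate r = 25.6%/12 = 2.13333% = 0.0213333.
While 5% of the post-interest balance exceeds €15.00, each month B ← (B·(1+r))·(1 − 0.05), i.e. B shrinks by the factor (1+r)·0.95 = 0.97027.
This holds for months 1–59. Entering month 60 the balance is €286.43; 5% of the post-interest balance is now below €15.00, so the flat €15.00 minimum applies from here.
From month 60 a fixed €15.00 at rate r clears €286.43 in 25 more payments. Total: 59 + 25 = 84 months.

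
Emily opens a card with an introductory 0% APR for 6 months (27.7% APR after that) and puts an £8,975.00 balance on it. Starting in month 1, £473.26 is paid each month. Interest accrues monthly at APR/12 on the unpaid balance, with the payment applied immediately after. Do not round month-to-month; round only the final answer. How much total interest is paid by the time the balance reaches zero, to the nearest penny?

£1,240.59

Promo months 1–6 at r₀ = 0%/12 = 0; months 7+ at r₁ = 27.7%/12 = 0.0230833.
After month 6 (no interest yet): B = £8,975.00 − 6·£473.26 = £6,135.44.
Then at r₁ with £473.26/mo: n₂ = −ln(1 − r₁·B/P)/ln(1+r₁) ≈ 15.58 → 16 more payments.
Total paid = 21·£473.26 + £277.13 = £10,215.59; interest = £10,215.59 − £8,975.00 = £1,240.59.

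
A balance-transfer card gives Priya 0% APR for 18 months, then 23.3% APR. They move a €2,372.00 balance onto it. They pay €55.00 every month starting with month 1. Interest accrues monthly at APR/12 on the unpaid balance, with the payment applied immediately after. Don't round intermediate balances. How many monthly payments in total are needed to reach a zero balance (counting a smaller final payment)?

Promo months 1–18 at r₀ = 0%/12 = 0; months 19+ at r₁ = 23.3%/12 = 0.0194167.
After month 18 (no interest yet): B = €2,372.00 − 18·€55.00 = €1,382.00.
Then at r₁ with €55.00/mo: n₂ = −ln(1 − r₁·B/P)/ln(1+r₁) ≈ 34.80 → 35 more payments.

53 months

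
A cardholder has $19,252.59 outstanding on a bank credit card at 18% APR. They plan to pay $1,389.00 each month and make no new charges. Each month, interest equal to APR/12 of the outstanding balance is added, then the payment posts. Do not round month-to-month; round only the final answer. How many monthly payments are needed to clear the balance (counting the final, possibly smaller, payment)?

Monthly rate r = 18%/12 = 1.5% = 0.015.
Recurrence: B ← B·(1+r) − $1,389.00.
Month 1: interest $288.79; balance after payment $18,152.38.
Month 2: interest $272.29; balance after payment $17,035.66.
Closed form: n = −ln(1 − rB₀/P)/ln(1+r) = −ln(0.79209)/ln(1.015) ≈ 15.655, so the balance reaches zero during payment 16.

16 payments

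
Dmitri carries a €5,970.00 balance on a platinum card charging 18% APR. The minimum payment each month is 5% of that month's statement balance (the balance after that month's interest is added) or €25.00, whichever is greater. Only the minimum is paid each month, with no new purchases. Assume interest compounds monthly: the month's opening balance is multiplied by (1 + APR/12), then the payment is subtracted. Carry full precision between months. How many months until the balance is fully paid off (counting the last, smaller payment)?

Monthly rate r = 18%/12 = 1.5% = 0.015.
While 5% of the post-interest balance exceeds €25.00, each month B ← (B·(1+r))·(1 − 0.05), i.e. B shrinks by the factor (1+r)·0.95 = 0.96425.
This holds for months 1–69. Entering month 70 the balance is €484.24; 5% of the post-interest balance is now below €25.00, so the flat €25.00 minimum applies from here.
From month 70 a fixed €25.00 at rate r clears €484.24 in 24 more payments. Total: 69 + 24 = 93 months.

93 months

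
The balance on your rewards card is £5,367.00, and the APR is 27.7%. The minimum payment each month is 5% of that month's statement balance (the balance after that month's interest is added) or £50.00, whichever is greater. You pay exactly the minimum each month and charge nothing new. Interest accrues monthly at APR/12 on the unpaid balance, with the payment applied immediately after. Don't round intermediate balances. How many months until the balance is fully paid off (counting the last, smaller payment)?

87 months

Monthly rate r = 27.7%/12 = 2.30833% = 0.0230833.
While 5% of the post-interest balance exceeds £50.00, each month B ← (B·(1+r))·(1 − 0.05), i.e. B shrinks by the factor (1+r)·0.95 = 0.97193.
This holds for months 1–60. Entering month 61 the balance is £972.32; 5% of the post-interest balance is now below £50.00, so the flat £50.00 minimum applies from here.
From month 61 a fixed £50.00 at rate r clears £972.32 in 27 more payments. Total: 60 + 27 = 87 months.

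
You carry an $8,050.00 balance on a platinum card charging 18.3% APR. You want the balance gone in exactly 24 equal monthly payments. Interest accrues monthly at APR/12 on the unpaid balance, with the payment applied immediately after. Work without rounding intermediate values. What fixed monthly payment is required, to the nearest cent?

$403.06

Monthly rate r = 18.3%/12 = 1.525% = 0.01525.
Level-payment amortization: P = B₀·r / (1 − (1+r)^(−n)) = 8050.00·0.01525 / (1 − 1.01525^(−24)).
Denominator 1 − (1+r)^(−24) = 0.304578611.
P = 122.763 / 0.304578611 ≈ 403.06.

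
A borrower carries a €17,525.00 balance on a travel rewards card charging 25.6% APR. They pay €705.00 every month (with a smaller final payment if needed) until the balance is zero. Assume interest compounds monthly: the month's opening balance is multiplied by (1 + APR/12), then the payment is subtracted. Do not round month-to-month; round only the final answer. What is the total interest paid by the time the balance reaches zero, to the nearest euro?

Monthly rate r = 25.6%/12 = 2.13333% = 0.0213333.
Payoff takes n = ⌈−ln(1 − rB₀/P)/ln(1+r)⌉ = ⌈35.799⌉ = 36 payments; the last is €564.39.
Total paid = 35·€705.00 + €564.39 = €25,239.39.
Total interest = total paid − principal = €25,239.39 − €17,525.00 = €7,714.39.

€7,714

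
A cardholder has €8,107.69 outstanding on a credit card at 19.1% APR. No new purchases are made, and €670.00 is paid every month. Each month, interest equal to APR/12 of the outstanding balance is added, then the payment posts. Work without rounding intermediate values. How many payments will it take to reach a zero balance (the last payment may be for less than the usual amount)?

Monthly rate r = 19.1%/12 = 1.59167% = 0.0159167.
Recurrence: B ← B·(1+r) − €670.00.
Month 1: interest €129.05; balance after payment €7,566.74.
Month 2: interest €120.44; balance after payment €7,017.17.
Closed form: n = −ln(1 − rB₀/P)/ln(1+r) = −ln(0.80739)/ln(1.01592) ≈ 13.548, so the balance reaches zero during payment 14.

14 payments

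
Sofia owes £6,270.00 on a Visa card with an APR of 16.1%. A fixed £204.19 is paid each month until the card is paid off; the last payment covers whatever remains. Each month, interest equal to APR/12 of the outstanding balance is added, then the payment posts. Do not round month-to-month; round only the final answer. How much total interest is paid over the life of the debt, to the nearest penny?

£1,865.58

Monthly rate r = 16.1%/12 = 1.34167% = 0.0134167.
Payoff takes n = ⌈−ln(1 − rB₀/P)/ln(1+r)⌉ = ⌈39.842⌉ = 40 payments; the last is £172.17.
Total paid = 39·£204.19 + £172.17 = £8,135.58.
Total interest = total paid − principal = £8,135.58 − £6,270.00 = £1,865.58.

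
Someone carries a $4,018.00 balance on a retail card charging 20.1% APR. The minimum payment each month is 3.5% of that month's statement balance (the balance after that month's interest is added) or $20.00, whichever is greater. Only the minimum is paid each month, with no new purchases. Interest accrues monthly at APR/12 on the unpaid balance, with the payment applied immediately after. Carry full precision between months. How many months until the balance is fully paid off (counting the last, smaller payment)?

142 months

Monthly rate r = 20.1%/12 = 1.675% = 0.01675.
While 3.5% of the post-interest balance exceeds $20.00, each month B ← (B·(1+r))·(1 − 0.035), i.e. B shrinks by the factor (1+r)·0.965 = 0.98116.
This holds for months 1–104. Entering month 105 the balance is $556.06; 3.5% of the post-interest balance is now below $20.00, so the flat $20.00 minimum applies from here.
From month 105 a fixed $20.00 at rate r clears $556.06 in 38 more payments. Total: 104 + 38 = 142 months.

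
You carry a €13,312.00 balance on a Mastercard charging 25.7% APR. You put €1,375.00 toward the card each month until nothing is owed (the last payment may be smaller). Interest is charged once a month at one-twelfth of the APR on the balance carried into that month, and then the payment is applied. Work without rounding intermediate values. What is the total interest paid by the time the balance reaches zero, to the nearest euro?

Monthly rate r = 25.7%/12 = 2.14167% = 0.0214167.
Payoff takes n = ⌈−ln(1 − rB₀/P)/ln(1+r)⌉ = ⌈10.966⌉ = 11 payments; the last is €1,328.15.
Total paid = 10·€1,375.00 + €1,328.15 = €15,078.15.
Total interest = total paid − principal = €15,078.15 − €13,312.00 = €1,766.15.

€1,766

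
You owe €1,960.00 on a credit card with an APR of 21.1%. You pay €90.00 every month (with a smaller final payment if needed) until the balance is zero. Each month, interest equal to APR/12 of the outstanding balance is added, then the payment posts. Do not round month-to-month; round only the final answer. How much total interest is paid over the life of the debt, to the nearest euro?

Monthly rate r = 21.1%/12 = 1.75833% = 0.0175833.
Payoff takes n = ⌈−ln(1 − rB₀/P)/ln(1+r)⌉ = ⌈27.697⌉ = 28 payments; the last is €62.86.
Total paid = 27·€90.00 + €62.86 = €2,492.86.
Total interest = total paid − principal = €2,492.86 − €1,960.00 = €532.86.

€533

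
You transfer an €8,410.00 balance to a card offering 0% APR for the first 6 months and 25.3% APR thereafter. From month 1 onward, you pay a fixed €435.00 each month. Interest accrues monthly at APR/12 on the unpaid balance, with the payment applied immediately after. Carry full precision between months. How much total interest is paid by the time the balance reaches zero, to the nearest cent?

Promo months 1–6 at r₀ = 0%/12 = 0; months 7+ at r₁ = 25.3%/12 = 0.0210833.
After month 6 (no interest yet): B = €8,410.00 − 6·€435.00 = €5,800.00.
Then at r₁ with €435.00/mo: n₂ = −ln(1 − r₁·B/P)/ln(1+r₁) ≈ 15.82 → 16 more payments.
Total paid = 21·€435.00 + €356.90 = €9,491.90; interest = €9,491.90 − €8,410.00 = €1,081.90.

€1,081.90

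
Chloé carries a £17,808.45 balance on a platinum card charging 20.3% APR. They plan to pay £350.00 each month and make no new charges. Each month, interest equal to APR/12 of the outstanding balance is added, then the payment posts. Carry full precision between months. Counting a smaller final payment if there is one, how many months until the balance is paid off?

Monthly rate r = 20.3%/12 = 1.69167% = 0.0169167.
Recurrence: B ← B·(1+r) − £350.00.
Month 1: interest £301.26; balance after payment £17,759.71.
Month 2: interest £300.44; balance after payment £17,710.14.
Closed form: n = −ln(1 − rB₀/P)/ln(1+r) = −ln(0.13926)/ln(1.01692) ≈ 117.520, so the balance reaches zero during payment 118.

118 payments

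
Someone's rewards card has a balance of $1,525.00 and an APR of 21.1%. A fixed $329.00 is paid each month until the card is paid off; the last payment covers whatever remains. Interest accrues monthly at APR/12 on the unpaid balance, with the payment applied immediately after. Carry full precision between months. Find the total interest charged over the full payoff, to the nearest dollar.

Monthly rate r = 21.1%/12 = 1.75833% = 0.0175833.
Payoff takes n = ⌈−ln(1 − rB₀/P)/ln(1+r)⌉ = ⌈4.877⌉ = 5 payments; the last is $289.00.
Total paid = 4·$329.00 + $289.00 = $1,605.00.
Total interest = total paid − principal = $1,605.00 − $1,525.00 = $80.00.

$80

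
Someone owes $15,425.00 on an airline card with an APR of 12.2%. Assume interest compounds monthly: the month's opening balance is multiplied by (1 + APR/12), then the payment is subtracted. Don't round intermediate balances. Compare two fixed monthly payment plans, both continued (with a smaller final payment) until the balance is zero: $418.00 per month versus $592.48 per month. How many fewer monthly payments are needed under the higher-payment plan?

Monthly rate r = 12.2%/12 = 1.01667% = 0.0101667.
At $418.00/mo: n = ⌈−ln(1 − rB₀/P)/ln(1+r)⌉ = 47 payments (last $205.88); total interest = total paid − $15,425.00 = $4,008.88.
At $592.48/mo: 31 payments (last $234.82); total interest $2,584.22.
Payments saved = 47 − 31 = 16.

16 fewer payments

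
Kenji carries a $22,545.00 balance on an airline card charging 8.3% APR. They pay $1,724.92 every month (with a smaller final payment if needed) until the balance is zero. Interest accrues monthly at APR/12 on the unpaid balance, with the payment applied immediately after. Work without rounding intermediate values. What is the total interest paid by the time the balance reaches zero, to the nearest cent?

$1,167.71

Monthly rate r = 8.3%/12 = 0.691667% = 0.00691667.
Payoff takes n = ⌈−ln(1 − rB₀/P)/ln(1+r)⌉ = ⌈13.746⌉ = 14 payments; the last is $1,288.75.
Total paid = 13·$1,724.92 + $1,288.75 = $23,712.71.
Total interest = total paid − principal = $23,712.71 − $22,545.00 = $1,167.71.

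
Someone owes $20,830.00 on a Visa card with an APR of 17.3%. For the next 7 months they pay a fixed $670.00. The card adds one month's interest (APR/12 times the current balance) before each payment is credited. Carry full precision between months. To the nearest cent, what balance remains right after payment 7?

$18,127.44

Monthly rate r = 17.3%/12 = 1.44167% = 0.0144167.
Each month: B ← B·(1+r) − $670.00.
Month 1: interest $300.30; balance after payment $20,460.30.
Month 2: interest $294.97; balance after payment $20,085.27.
Month 3: interest $289.56; balance after payment $19,704.83.
Month 4: interest $284.08; balance after payment $19,318.91.
Month 5: interest $278.51; balance after payment $18,927.42.
Month 6: interest $272.87; balance after payment $18,530.29.
Month 7: interest $267.15; balance after payment $18,127.44.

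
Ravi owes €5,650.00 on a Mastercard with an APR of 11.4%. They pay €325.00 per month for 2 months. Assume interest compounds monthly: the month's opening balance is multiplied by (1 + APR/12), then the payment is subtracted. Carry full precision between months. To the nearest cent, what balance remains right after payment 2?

Monthly rate r = 11.4%/12 = 0.95% = 0.0095.
Each month: B ← B·(1+r) − €325.00.
Month 1: interest €53.67; balance after payment €5,378.68.
Month 2: interest €51.10; balance after payment €5,104.77.

€5,104.77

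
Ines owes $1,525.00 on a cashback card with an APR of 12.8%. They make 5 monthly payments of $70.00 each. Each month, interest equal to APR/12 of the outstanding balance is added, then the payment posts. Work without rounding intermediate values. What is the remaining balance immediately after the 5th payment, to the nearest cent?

Monthly rate r = 12.8%/12 = 1.06667% = 0.0106667.
Each month: B ← B·(1+r) − $70.00.
Month 1: interest $16.27; balance after payment $1,471.27.
Month 2: interest $15.69; balance after payment $1,416.96.
Month 3: interest $15.11; balance after payment $1,362.07.
Month 4: interest $14.53; balance after payment $1,306.60.
Month 5: interest $13.94; balance after payment $1,250.54.

$1,250.54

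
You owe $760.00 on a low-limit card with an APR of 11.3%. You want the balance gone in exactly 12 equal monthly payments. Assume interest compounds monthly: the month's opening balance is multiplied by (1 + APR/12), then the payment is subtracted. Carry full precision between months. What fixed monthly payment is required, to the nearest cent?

$67.28

Monthly rate r = 11.3%/12 = 0.941667% = 0.00941667.
Level-payment amortization: P = B₀·r / (1 − (1+r)^(−n)) = 760.00·0.00941667 / (1 − 1.00942^(−12)).
Denominator 1 − (1+r)^(−12) = 0.106376984.
P = 7.15667 / 0.106376984 ≈ 67.28.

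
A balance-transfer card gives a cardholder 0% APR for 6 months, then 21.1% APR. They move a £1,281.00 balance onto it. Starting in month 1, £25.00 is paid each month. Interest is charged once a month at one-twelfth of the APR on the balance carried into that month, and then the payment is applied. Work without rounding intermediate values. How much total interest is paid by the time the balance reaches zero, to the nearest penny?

Promo months 1–6 at r₀ = 0%/12 = 0; months 7+ at r₁ = 21.1%/12 = 0.0175833.
After month 6 (no interest yet): B = £1,281.00 − 6·£25.00 = £1,131.00.
Then at r₁ with £25.00/mo: n₂ = −ln(1 − r₁·B/P)/ln(1+r₁) ≈ 91.05 → 92 more payments.
Total paid = 97·£25.00 + £1.25 = £2,426.25; interest = £2,426.25 − £1,281.00 = £1,145.25.

£1,145.25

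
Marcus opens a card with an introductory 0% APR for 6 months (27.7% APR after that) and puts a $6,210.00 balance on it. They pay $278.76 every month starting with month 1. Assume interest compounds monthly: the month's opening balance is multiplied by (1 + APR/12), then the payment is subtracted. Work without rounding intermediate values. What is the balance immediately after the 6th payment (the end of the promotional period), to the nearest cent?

$4,537.44

Promo months 1–6 at r₀ = 0%/12 = 0; months 7+ at r₁ = 27.7%/12 = 0.0230833.
After month 6 (no interest yet): B = $6,210.00 − 6·$278.76 = $4,537.44.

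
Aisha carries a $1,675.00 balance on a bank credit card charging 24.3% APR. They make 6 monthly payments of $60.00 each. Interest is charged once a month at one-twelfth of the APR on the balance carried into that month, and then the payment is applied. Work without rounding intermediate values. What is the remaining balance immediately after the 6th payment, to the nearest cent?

$1,510.37

Monthly rate r = 24.3%/12 = 2.025% = 0.02025.
Each month: B ← B·(1+r) − $60.00.
Month 1: interest $33.92; balance after payment $1,648.92.
Month 2: interest $33.39; balance after payment $1,622.31.
Month 3: interest $32.85; balance after payment $1,595.16.
Month 4: interest $32.30; balance after payment $1,567.46.
Month 5: interest $31.74; balance after payment $1,539.20.
Month 6: interest $31.17; balance after payment $1,510.37.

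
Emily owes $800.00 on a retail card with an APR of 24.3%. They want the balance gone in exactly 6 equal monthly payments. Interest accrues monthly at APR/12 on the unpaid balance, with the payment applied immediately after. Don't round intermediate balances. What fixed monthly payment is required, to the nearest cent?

$142.94

Monthly rate r = 24.3%/12 = 2.025% = 0.02025.
Level-payment amortization: P = B₀·r / (1 − (1+r)^(−n)) = 800.00·0.02025 / (1 − 1.02025^(−6)).
Denominator 1 − (1+r)^(−6) = 0.113333339.
P = 16.2 / 0.113333339 ≈ 142.94.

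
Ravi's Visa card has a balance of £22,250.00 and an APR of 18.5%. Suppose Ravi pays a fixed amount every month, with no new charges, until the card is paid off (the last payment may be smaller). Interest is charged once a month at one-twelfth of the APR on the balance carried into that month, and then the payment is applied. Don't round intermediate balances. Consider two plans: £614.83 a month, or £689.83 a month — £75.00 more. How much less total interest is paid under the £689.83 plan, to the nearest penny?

£1,796.78

Monthly rate r = 18.5%/12 = 1.54167% = 0.0154167.
At £614.83/mo: n = ⌈−ln(1 − rB₀/P)/ln(1+r)⌉ = 54 payments (last £217.95); total interest = total paid − £22,250.00 = £10,553.94.
At £689.83/mo: 45 payments (last £654.64); total interest £8,757.16.
Interest saved = £10,553.94 − £8,757.16 = £1,796.78.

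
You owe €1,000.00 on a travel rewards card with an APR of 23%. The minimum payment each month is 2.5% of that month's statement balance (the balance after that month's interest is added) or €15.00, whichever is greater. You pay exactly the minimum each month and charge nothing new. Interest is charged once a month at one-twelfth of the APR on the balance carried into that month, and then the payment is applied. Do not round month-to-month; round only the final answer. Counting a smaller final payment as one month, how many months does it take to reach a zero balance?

Monthly rate r = 23%/12 = 1.91667% = 0.0191667.
While 2.5% of the post-interest balance exceeds €15.00, each month B ← (B·(1+r))·(1 − 0.025), i.e. B shrinks by the factor (1+r)·0.975 = 0.99369.
This holds for months 1–84. Entering month 85 the balance is €587.47; 2.5% of the post-interest balance is now below €15.00, so the flat €15.00 minimum applies from here.
From month 85 a fixed €15.00 at rate r clears €587.47 in 74 more payments. Total: 84 + 74 = 158 months.

158 months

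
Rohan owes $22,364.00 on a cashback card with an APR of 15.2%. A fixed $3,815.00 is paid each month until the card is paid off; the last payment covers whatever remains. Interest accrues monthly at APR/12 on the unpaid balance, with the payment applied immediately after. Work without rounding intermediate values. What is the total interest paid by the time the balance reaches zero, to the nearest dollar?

Monthly rate r = 15.2%/12 = 1.26667% = 0.0126667.
Payoff takes n = ⌈−ln(1 − rB₀/P)/ln(1+r)⌉ = ⌈6.130⌉ = 7 payments; the last is $497.42.
Total paid = 6·$3,815.00 + $497.42 = $23,387.42.
Total interest = total paid − principal = $23,387.42 − $22,364.00 = $1,023.42.

$1,023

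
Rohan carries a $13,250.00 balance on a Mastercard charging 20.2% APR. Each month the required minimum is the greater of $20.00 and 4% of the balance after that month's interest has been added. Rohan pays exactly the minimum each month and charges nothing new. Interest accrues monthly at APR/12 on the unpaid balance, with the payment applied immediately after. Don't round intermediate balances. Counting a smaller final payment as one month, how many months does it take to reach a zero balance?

169 months

Monthly rate r = 20.2%/12 = 1.68333% = 0.0168333.
While 4% of the post-interest balance exceeds $20.00, each month B ← (B·(1+r))·(1 − 0.04), i.e. B shrinks by the factor (1+r)·0.96 = 0.97616.
This holds for months 1–137. Entering month 138 the balance is $485.95; 4% of the post-interest balance is now below $20.00, so the flat $20.00 minimum applies from here.
From month 138 a fixed $20.00 at rate r clears $485.95 in 32 more payments. Total: 137 + 32 = 169 months.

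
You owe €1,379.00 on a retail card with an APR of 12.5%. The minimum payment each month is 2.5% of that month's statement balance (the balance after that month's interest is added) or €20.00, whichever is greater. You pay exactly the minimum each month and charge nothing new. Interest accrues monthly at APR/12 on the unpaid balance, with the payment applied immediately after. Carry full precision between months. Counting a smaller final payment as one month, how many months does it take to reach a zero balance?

Monthly rate r = 12.5%/12 = 1.04167% = 0.0104167.
While 2.5% of the post-interest balance exceeds €20.00, each month B ← (B·(1+r))·(1 − 0.025), i.e. B shrinks by the factor (1+r)·0.975 = 0.98516.
This holds for months 1–38. Entering month 39 the balance is €781.19; 2.5% of the post-interest balance is now below €20.00, so the flat €20.00 minimum applies from here.
From month 39 a fixed €20.00 at rate r clears €781.19 in 51 more payments. Total: 38 + 51 = 89 months.

89 months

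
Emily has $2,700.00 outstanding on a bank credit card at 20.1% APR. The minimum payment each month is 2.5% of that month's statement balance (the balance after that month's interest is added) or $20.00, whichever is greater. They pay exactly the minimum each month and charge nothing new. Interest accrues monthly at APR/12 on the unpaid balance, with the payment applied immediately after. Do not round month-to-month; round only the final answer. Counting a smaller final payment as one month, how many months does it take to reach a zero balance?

Monthly rate r = 20.1%/12 = 1.675% = 0.01675.
While 2.5% of the post-interest balance exceeds $20.00, each month B ← (B·(1+r))·(1 − 0.025), i.e. B shrinks by the factor (1+r)·0.975 = 0.99133.
This holds for months 1–142. Entering month 143 the balance is $784.21; 2.5% of the post-interest balance is now below $20.00, so the flat $20.00 minimum applies from here.
From month 143 a fixed $20.00 at rate r clears $784.21 in 65 more payments. Total: 142 + 65 = 207 months.

207 months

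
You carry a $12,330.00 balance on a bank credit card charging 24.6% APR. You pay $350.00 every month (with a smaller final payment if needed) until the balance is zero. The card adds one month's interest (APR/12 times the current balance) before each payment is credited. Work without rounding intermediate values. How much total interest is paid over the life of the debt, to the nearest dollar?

$9,761

Monthly rate r = 24.6%/12 = 2.05% = 0.0205.
Payoff takes n = ⌈−ln(1 − rB₀/P)/ln(1+r)⌉ = ⌈63.116⌉ = 64 payments; the last is $41.11.
Total paid = 63·$350.00 + $41.11 = $22,091.11.
Total interest = total paid − principal = $22,091.11 − $12,330.00 = $9,761.11.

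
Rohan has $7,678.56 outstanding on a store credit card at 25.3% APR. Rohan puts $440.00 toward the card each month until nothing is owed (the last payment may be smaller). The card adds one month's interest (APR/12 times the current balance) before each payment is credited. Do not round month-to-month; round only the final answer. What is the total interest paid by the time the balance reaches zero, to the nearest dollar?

Monthly rate r = 25.3%/12 = 2.10833% = 0.0210833.
Payoff takes n = ⌈−ln(1 − rB₀/P)/ln(1+r)⌉ = ⌈21.988⌉ = 22 payments; the last is $434.68.
Total paid = 21·$440.00 + $434.68 = $9,674.68.
Total interest = total paid − principal = $9,674.68 − $7,678.56 = $1,996.12.

$1,996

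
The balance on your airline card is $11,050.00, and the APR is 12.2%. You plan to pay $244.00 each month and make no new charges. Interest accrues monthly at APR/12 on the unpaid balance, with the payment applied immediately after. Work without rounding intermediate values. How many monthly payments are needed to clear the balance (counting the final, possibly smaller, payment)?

61 months

Monthly rate r = 12.2%/12 = 1.01667% = 0.0101667.
Recurrence: B ← B·(1+r) − $244.00.
Month 1: interest $112.34; balance after payment $10,918.34.
Month 2: interest $111.00; balance after payment $10,785.34.
Closed form: n = −ln(1 − rB₀/P)/ln(1+r) = −ln(0.53958)/ln(1.01017) ≈ 60.992, so the balance reaches zero during payment 61.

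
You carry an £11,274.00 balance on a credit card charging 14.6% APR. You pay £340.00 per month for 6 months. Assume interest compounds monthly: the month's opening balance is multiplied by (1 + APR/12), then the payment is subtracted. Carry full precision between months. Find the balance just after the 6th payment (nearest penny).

£10,019.38

Monthly rate r = 14.6%/12 = 1.21667% = 0.0121667.
Each month: B ← B·(1+r) − £340.00.
Month 1: interest £137.17; balance after payment £11,071.17.
Month 2: interest £134.70; balance after payment £10,865.87.
Month 3: interest £132.20; balance after payment £10,658.07.
Month 4: interest £129.67; balance after payment £10,447.74.
Month 5: interest £127.11; balance after payment £10,234.85.
Month 6: interest £124.52; balance after payment £10,019.38.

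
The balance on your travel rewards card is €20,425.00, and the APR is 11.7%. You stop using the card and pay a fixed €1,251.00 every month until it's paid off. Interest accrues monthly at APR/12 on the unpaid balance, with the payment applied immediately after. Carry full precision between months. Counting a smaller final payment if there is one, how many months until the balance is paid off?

18 payments

Monthly rate r = 11.7%/12 = 0.975% = 0.00975.
Recurrence: B ← B·(1+r) − €1,251.00.
Month 1: interest €199.14; balance after payment €19,373.14.
Month 2: interest €188.89; balance after payment €18,311.03.
Closed form: n = −ln(1 − rB₀/P)/ln(1+r) = −ln(0.84081)/ln(1.00975) ≈ 17.870, so the balance reaches zero during payment 18.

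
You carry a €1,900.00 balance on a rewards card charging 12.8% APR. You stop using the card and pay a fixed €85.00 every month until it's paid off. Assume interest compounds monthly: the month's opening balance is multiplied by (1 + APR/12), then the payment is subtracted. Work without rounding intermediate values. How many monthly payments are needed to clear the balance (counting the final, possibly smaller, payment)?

26 months

Monthly rate r = 12.8%/12 = 1.06667% = 0.0106667.
Recurrence: B ← B·(1+r) − €85.00.
Month 1: interest €20.27; balance after payment €1,835.27.
Month 2: interest €19.58; balance after payment €1,769.84.
Closed form: n = −ln(1 − rB₀/P)/ln(1+r) = −ln(0.76157)/ln(1.01067) ≈ 25.671, so the balance reaches zero during payment 26.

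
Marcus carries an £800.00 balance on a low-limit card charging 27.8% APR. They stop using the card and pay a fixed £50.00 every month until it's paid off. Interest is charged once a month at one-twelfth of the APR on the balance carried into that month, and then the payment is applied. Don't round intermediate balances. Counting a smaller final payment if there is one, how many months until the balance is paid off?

21 payments

Monthly rate r = 27.8%/12 = 2.31667% = 0.0231667.
Recurrence: B ← B·(1+r) − £50.00.
Month 1: interest £18.53; balance after payment £768.53.
Month 2: interest £17.80; balance after payment £736.34.
Closed form: n = −ln(1 − rB₀/P)/ln(1+r) = −ln(0.62933)/ln(1.02317) ≈ 20.220, so the balance reaches zero during payment 21.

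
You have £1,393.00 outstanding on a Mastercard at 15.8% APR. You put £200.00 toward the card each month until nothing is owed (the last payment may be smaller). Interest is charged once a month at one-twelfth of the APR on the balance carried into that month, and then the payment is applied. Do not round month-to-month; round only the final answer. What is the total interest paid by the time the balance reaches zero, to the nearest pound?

£78

Monthly rate r = 15.8%/12 = 1.31667% = 0.0131667.
Payoff takes n = ⌈−ln(1 − rB₀/P)/ln(1+r)⌉ = ⌈7.353⌉ = 8 payments; the last is £70.96.
Total paid = 7·£200.00 + £70.96 = £1,470.96.
Total interest = total paid − principal = £1,470.96 − £1,393.00 = £77.96.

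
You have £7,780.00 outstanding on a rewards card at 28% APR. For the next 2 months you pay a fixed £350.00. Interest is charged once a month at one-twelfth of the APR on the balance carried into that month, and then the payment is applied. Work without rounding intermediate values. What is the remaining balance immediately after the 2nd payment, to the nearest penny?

Monthly rate r = 28%/12 = 2.33333% = 0.0233333.
Each month: B ← B·(1+r) − £350.00.
Month 1: interest £181.53; balance after payment £7,611.53.
Month 2: interest £177.60; balance after payment £7,439.14.

£7,439.14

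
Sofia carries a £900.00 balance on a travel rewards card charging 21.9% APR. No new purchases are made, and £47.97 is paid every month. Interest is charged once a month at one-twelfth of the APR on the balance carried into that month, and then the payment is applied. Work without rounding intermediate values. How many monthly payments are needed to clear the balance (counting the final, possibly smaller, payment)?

24 payments

Monthly rate r = 21.9%/12 = 1.825% = 0.01825.
Recurrence: B ← B·(1+r) − £47.97.
Month 1: interest £16.43; balance after payment £868.45.
Month 2: interest £15.85; balance after payment £836.33.
Closed form: n = −ln(1 − rB₀/P)/ln(1+r) = −ln(0.6576)/ln(1.01825) ≈ 23.177, so the balance reaches zero during payment 24.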